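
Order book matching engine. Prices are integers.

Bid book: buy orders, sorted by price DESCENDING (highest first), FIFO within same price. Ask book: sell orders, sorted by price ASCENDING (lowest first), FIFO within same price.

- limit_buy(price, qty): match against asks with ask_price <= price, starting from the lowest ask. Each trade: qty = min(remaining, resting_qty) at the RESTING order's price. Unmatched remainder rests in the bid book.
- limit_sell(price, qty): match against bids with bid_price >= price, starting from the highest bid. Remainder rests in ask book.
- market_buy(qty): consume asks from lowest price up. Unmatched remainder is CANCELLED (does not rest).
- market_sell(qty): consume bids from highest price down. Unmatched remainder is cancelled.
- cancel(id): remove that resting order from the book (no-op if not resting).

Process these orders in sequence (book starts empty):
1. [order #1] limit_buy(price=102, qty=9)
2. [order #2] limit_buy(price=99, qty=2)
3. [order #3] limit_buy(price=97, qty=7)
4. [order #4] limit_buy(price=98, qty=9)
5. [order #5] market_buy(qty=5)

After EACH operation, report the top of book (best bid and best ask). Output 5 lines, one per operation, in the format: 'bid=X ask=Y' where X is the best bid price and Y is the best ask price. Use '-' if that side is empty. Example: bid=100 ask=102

After op 1 [order #1] limit_buy(price=102, qty=9): fills=none; bids=[#1:9@102] asks=[-]
After op 2 [order #2] limit_buy(price=99, qty=2): fills=none; bids=[#1:9@102 #2:2@99] asks=[-]
After op 3 [order #3] limit_buy(price=97, qty=7): fills=none; bids=[#1:9@102 #2:2@99 #3:7@97] asks=[-]
After op 4 [order #4] limit_buy(price=98, qty=9): fills=none; bids=[#1:9@102 #2:2@99 #4:9@98 #3:7@97] asks=[-]
After op 5 [order #5] market_buy(qty=5): fills=none; bids=[#1:9@102 #2:2@99 #4:9@98 #3:7@97] asks=[-]

Answer: bid=102 ask=-
bid=102 ask=-
bid=102 ask=-
bid=102 ask=-
bid=102 ask=-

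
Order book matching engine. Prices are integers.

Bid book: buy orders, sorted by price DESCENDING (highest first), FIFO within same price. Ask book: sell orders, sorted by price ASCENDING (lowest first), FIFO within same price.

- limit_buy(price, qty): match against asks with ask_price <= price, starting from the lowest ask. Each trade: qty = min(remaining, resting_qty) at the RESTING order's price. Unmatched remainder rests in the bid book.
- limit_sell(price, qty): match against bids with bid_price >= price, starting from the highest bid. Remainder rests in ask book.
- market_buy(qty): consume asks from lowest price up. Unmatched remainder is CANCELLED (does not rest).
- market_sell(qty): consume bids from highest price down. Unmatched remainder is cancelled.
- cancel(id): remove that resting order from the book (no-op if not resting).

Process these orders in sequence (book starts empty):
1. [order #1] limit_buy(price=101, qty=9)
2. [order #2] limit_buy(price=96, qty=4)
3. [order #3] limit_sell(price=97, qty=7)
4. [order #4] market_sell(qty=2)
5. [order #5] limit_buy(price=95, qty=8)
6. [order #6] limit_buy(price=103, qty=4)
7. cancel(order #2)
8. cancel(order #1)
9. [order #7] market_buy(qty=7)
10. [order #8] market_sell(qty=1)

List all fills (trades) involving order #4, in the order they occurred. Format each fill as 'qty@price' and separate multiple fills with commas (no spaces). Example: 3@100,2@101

After op 1 [order #1] limit_buy(price=101, qty=9): fills=none; bids=[#1:9@101] asks=[-]
After op 2 [order #2] limit_buy(price=96, qty=4): fills=none; bids=[#1:9@101 #2:4@96] asks=[-]
After op 3 [order #3] limit_sell(price=97, qty=7): fills=#1x#3:7@101; bids=[#1:2@101 #2:4@96] asks=[-]
After op 4 [order #4] market_sell(qty=2): fills=#1x#4:2@101; bids=[#2:4@96] asks=[-]
After op 5 [order #5] limit_buy(price=95, qty=8): fills=none; bids=[#2:4@96 #5:8@95] asks=[-]
After op 6 [order #6] limit_buy(price=103, qty=4): fills=none; bids=[#6:4@103 #2:4@96 #5:8@95] asks=[-]
After op 7 cancel(order #2): fills=none; bids=[#6:4@103 #5:8@95] asks=[-]
After op 8 cancel(order #1): fills=none; bids=[#6:4@103 #5:8@95] asks=[-]
After op 9 [order #7] market_buy(qty=7): fills=none; bids=[#6:4@103 #5:8@95] asks=[-]
After op 10 [order #8] market_sell(qty=1): fills=#6x#8:1@103; bids=[#6:3@103 #5:8@95] asks=[-]

Answer: 2@101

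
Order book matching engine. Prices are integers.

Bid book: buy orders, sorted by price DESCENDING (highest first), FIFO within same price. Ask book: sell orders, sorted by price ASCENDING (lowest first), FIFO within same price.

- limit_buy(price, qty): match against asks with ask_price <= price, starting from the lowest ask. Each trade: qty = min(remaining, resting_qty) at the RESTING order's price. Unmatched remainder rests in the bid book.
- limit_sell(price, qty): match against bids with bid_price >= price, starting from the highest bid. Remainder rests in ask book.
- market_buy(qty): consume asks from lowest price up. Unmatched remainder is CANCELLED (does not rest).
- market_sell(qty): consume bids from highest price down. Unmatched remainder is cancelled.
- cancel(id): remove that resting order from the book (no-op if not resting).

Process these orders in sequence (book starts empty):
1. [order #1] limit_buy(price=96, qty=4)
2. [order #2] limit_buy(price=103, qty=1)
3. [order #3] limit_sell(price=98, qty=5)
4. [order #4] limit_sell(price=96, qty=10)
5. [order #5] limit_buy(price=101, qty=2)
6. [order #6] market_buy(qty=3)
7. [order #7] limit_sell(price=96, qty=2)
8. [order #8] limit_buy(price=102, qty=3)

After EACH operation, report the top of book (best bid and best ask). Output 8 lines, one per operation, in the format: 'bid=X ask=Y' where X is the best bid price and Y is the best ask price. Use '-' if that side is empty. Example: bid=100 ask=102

Answer: bid=96 ask=-
bid=103 ask=-
bid=96 ask=98
bid=- ask=96
bid=- ask=96
bid=- ask=96
bid=- ask=96
bid=- ask=98

Derivation:
After op 1 [order #1] limit_buy(price=96, qty=4): fills=none; bids=[#1:4@96] asks=[-]
After op 2 [order #2] limit_buy(price=103, qty=1): fills=none; bids=[#2:1@103 #1:4@96] asks=[-]
After op 3 [order #3] limit_sell(price=98, qty=5): fills=#2x#3:1@103; bids=[#1:4@96] asks=[#3:4@98]
After op 4 [order #4] limit_sell(price=96, qty=10): fills=#1x#4:4@96; bids=[-] asks=[#4:6@96 #3:4@98]
After op 5 [order #5] limit_buy(price=101, qty=2): fills=#5x#4:2@96; bids=[-] asks=[#4:4@96 #3:4@98]
After op 6 [order #6] market_buy(qty=3): fills=#6x#4:3@96; bids=[-] asks=[#4:1@96 #3:4@98]
After op 7 [order #7] limit_sell(price=96, qty=2): fills=none; bids=[-] asks=[#4:1@96 #7:2@96 #3:4@98]
After op 8 [order #8] limit_buy(price=102, qty=3): fills=#8x#4:1@96 #8x#7:2@96; bids=[-] asks=[#3:4@98]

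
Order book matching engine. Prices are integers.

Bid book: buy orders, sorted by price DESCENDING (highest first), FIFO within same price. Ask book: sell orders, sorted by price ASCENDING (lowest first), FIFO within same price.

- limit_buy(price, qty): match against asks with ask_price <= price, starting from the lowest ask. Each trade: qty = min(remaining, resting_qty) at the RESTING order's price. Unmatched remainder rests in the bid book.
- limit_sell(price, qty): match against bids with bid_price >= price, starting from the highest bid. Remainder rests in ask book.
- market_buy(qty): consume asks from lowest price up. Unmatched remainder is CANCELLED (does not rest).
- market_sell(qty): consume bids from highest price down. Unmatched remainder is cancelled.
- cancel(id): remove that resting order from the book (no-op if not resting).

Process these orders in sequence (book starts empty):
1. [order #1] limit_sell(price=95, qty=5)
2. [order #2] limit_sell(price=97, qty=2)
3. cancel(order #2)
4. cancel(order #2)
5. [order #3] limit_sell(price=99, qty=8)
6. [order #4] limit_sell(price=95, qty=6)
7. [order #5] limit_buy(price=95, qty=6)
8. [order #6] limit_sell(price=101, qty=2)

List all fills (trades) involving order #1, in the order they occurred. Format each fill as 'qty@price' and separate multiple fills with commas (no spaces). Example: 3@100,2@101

After op 1 [order #1] limit_sell(price=95, qty=5): fills=none; bids=[-] asks=[#1:5@95]
After op 2 [order #2] limit_sell(price=97, qty=2): fills=none; bids=[-] asks=[#1:5@95 #2:2@97]
After op 3 cancel(order #2): fills=none; bids=[-] asks=[#1:5@95]
After op 4 cancel(order #2): fills=none; bids=[-] asks=[#1:5@95]
After op 5 [order #3] limit_sell(price=99, qty=8): fills=none; bids=[-] asks=[#1:5@95 #3:8@99]
After op 6 [order #4] limit_sell(price=95, qty=6): fills=none; bids=[-] asks=[#1:5@95 #4:6@95 #3:8@99]
After op 7 [order #5] limit_buy(price=95, qty=6): fills=#5x#1:5@95 #5x#4:1@95; bids=[-] asks=[#4:5@95 #3:8@99]
After op 8 [order #6] limit_sell(price=101, qty=2): fills=none; bids=[-] asks=[#4:5@95 #3:8@99 #6:2@101]

Answer: 5@95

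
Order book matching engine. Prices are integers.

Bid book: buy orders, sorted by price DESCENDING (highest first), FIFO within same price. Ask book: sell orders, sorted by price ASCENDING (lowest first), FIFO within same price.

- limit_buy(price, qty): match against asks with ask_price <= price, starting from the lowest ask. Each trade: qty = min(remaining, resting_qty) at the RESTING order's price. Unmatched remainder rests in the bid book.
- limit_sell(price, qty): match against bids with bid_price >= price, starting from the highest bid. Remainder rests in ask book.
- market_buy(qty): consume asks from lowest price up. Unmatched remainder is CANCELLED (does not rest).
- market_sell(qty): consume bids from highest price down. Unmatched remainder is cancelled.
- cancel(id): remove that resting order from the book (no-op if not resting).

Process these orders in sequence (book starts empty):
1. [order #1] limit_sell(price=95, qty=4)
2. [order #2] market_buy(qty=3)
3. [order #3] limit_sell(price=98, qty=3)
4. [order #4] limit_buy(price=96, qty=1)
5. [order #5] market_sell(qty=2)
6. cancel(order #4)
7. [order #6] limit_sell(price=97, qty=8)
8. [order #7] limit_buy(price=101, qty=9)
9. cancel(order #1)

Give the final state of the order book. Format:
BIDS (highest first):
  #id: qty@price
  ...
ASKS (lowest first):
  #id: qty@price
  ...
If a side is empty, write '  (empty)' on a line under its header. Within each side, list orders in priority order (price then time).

After op 1 [order #1] limit_sell(price=95, qty=4): fills=none; bids=[-] asks=[#1:4@95]
After op 2 [order #2] market_buy(qty=3): fills=#2x#1:3@95; bids=[-] asks=[#1:1@95]
After op 3 [order #3] limit_sell(price=98, qty=3): fills=none; bids=[-] asks=[#1:1@95 #3:3@98]
After op 4 [order #4] limit_buy(price=96, qty=1): fills=#4x#1:1@95; bids=[-] asks=[#3:3@98]
After op 5 [order #5] market_sell(qty=2): fills=none; bids=[-] asks=[#3:3@98]
After op 6 cancel(order #4): fills=none; bids=[-] asks=[#3:3@98]
After op 7 [order #6] limit_sell(price=97, qty=8): fills=none; bids=[-] asks=[#6:8@97 #3:3@98]
After op 8 [order #7] limit_buy(price=101, qty=9): fills=#7x#6:8@97 #7x#3:1@98; bids=[-] asks=[#3:2@98]
After op 9 cancel(order #1): fills=none; bids=[-] asks=[#3:2@98]

Answer: BIDS (highest first):
  (empty)
ASKS (lowest first):
  #3: 2@98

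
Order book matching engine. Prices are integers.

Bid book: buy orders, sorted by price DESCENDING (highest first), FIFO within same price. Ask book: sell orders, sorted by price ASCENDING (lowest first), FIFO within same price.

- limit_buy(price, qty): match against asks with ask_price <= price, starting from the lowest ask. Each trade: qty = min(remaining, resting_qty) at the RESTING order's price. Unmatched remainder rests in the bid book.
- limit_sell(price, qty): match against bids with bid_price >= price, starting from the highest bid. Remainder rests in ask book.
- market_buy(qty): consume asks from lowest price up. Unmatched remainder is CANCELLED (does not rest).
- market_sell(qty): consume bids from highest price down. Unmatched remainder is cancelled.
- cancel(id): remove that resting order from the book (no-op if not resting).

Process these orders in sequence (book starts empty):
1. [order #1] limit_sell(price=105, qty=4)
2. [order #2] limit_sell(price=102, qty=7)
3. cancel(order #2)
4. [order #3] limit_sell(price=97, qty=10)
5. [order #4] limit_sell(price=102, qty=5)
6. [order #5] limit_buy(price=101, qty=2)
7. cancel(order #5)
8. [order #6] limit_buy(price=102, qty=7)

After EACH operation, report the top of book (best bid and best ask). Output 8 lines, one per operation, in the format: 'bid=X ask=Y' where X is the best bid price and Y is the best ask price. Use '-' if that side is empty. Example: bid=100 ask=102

After op 1 [order #1] limit_sell(price=105, qty=4): fills=none; bids=[-] asks=[#1:4@105]
After op 2 [order #2] limit_sell(price=102, qty=7): fills=none; bids=[-] asks=[#2:7@102 #1:4@105]
After op 3 cancel(order #2): fills=none; bids=[-] asks=[#1:4@105]
After op 4 [order #3] limit_sell(price=97, qty=10): fills=none; bids=[-] asks=[#3:10@97 #1:4@105]
After op 5 [order #4] limit_sell(price=102, qty=5): fills=none; bids=[-] asks=[#3:10@97 #4:5@102 #1:4@105]
After op 6 [order #5] limit_buy(price=101, qty=2): fills=#5x#3:2@97; bids=[-] asks=[#3:8@97 #4:5@102 #1:4@105]
After op 7 cancel(order #5): fills=none; bids=[-] asks=[#3:8@97 #4:5@102 #1:4@105]
After op 8 [order #6] limit_buy(price=102, qty=7): fills=#6x#3:7@97; bids=[-] asks=[#3:1@97 #4:5@102 #1:4@105]

Answer: bid=- ask=105
bid=- ask=102
bid=- ask=105
bid=- ask=97
bid=- ask=97
bid=- ask=97
bid=- ask=97
bid=- ask=97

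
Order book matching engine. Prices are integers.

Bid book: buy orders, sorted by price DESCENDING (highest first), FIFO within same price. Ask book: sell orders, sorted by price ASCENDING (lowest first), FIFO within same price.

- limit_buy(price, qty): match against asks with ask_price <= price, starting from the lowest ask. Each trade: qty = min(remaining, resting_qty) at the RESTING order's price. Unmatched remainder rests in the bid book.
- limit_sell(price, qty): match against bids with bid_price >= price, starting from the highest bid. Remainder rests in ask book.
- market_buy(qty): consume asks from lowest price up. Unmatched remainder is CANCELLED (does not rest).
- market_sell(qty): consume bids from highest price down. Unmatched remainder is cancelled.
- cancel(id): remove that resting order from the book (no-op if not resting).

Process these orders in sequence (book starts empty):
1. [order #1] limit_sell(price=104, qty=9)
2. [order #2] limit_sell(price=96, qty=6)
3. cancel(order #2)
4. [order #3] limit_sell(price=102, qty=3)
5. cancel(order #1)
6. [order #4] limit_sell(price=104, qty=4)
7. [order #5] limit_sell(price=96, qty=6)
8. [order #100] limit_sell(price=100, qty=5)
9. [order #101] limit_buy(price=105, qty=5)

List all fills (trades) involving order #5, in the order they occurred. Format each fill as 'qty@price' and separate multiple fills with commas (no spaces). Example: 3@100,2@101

After op 1 [order #1] limit_sell(price=104, qty=9): fills=none; bids=[-] asks=[#1:9@104]
After op 2 [order #2] limit_sell(price=96, qty=6): fills=none; bids=[-] asks=[#2:6@96 #1:9@104]
After op 3 cancel(order #2): fills=none; bids=[-] asks=[#1:9@104]
After op 4 [order #3] limit_sell(price=102, qty=3): fills=none; bids=[-] asks=[#3:3@102 #1:9@104]
After op 5 cancel(order #1): fills=none; bids=[-] asks=[#3:3@102]
After op 6 [order #4] limit_sell(price=104, qty=4): fills=none; bids=[-] asks=[#3:3@102 #4:4@104]
After op 7 [order #5] limit_sell(price=96, qty=6): fills=none; bids=[-] asks=[#5:6@96 #3:3@102 #4:4@104]
After op 8 [order #100] limit_sell(price=100, qty=5): fills=none; bids=[-] asks=[#5:6@96 #100:5@100 #3:3@102 #4:4@104]
After op 9 [order #101] limit_buy(price=105, qty=5): fills=#101x#5:5@96; bids=[-] asks=[#5:1@96 #100:5@100 #3:3@102 #4:4@104]

Answer: 5@96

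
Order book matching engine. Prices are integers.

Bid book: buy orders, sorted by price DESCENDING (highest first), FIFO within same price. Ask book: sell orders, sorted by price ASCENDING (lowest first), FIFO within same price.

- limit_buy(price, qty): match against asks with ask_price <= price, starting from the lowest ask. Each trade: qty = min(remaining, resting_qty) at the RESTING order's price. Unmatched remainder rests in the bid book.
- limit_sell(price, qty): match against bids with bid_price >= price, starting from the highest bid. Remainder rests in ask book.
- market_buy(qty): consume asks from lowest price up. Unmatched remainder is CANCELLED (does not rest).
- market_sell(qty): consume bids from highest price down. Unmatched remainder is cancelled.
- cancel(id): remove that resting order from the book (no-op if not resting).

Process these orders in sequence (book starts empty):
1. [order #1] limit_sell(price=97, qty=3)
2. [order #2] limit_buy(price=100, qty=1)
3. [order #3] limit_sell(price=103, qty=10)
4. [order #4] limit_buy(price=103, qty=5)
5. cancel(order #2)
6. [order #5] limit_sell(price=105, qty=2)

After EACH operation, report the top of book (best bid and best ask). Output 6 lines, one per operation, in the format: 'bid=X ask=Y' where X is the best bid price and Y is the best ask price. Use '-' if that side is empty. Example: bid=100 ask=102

After op 1 [order #1] limit_sell(price=97, qty=3): fills=none; bids=[-] asks=[#1:3@97]
After op 2 [order #2] limit_buy(price=100, qty=1): fills=#2x#1:1@97; bids=[-] asks=[#1:2@97]
After op 3 [order #3] limit_sell(price=103, qty=10): fills=none; bids=[-] asks=[#1:2@97 #3:10@103]
After op 4 [order #4] limit_buy(price=103, qty=5): fills=#4x#1:2@97 #4x#3:3@103; bids=[-] asks=[#3:7@103]
After op 5 cancel(order #2): fills=none; bids=[-] asks=[#3:7@103]
After op 6 [order #5] limit_sell(price=105, qty=2): fills=none; bids=[-] asks=[#3:7@103 #5:2@105]

Answer: bid=- ask=97
bid=- ask=97
bid=- ask=97
bid=- ask=103
bid=- ask=103
bid=- ask=103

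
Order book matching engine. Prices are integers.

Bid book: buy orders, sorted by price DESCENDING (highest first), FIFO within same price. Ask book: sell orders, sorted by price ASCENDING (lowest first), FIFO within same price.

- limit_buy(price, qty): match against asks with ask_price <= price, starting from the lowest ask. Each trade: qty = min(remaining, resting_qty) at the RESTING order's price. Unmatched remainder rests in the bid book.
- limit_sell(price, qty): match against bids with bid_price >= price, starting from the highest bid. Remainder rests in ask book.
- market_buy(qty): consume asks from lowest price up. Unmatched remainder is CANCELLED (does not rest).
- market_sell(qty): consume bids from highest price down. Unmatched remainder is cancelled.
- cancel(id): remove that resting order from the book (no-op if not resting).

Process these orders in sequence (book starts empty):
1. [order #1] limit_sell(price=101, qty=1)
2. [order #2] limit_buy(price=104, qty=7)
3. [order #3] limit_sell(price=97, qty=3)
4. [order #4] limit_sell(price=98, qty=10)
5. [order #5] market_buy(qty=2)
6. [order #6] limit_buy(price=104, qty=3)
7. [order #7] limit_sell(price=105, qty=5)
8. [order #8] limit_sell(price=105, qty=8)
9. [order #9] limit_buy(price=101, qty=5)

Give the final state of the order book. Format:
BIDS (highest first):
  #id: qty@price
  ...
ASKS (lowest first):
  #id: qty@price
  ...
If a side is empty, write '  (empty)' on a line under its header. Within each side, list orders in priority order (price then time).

Answer: BIDS (highest first):
  #9: 3@101
ASKS (lowest first):
  #7: 5@105
  #8: 8@105

Derivation:
After op 1 [order #1] limit_sell(price=101, qty=1): fills=none; bids=[-] asks=[#1:1@101]
After op 2 [order #2] limit_buy(price=104, qty=7): fills=#2x#1:1@101; bids=[#2:6@104] asks=[-]
After op 3 [order #3] limit_sell(price=97, qty=3): fills=#2x#3:3@104; bids=[#2:3@104] asks=[-]
After op 4 [order #4] limit_sell(price=98, qty=10): fills=#2x#4:3@104; bids=[-] asks=[#4:7@98]
After op 5 [order #5] market_buy(qty=2): fills=#5x#4:2@98; bids=[-] asks=[#4:5@98]
After op 6 [order #6] limit_buy(price=104, qty=3): fills=#6x#4:3@98; bids=[-] asks=[#4:2@98]
After op 7 [order #7] limit_sell(price=105, qty=5): fills=none; bids=[-] asks=[#4:2@98 #7:5@105]
After op 8 [order #8] limit_sell(price=105, qty=8): fills=none; bids=[-] asks=[#4:2@98 #7:5@105 #8:8@105]
After op 9 [order #9] limit_buy(price=101, qty=5): fills=#9x#4:2@98; bids=[#9:3@101] asks=[#7:5@105 #8:8@105]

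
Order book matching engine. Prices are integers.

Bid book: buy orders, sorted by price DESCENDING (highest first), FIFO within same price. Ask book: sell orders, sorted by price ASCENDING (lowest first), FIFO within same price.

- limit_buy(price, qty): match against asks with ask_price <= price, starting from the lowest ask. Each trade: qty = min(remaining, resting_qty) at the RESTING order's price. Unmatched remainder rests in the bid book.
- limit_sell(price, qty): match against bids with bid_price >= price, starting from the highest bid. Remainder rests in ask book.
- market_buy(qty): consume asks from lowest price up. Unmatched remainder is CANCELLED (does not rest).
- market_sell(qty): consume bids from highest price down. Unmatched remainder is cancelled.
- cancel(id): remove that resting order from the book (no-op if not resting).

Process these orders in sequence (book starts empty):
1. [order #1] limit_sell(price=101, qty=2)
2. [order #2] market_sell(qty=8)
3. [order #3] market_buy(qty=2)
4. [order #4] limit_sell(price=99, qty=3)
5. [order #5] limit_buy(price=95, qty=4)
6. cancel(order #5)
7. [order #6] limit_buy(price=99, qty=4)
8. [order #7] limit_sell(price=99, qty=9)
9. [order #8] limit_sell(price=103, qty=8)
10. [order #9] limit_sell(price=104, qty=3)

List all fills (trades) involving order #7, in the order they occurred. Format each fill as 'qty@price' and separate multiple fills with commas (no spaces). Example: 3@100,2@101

After op 1 [order #1] limit_sell(price=101, qty=2): fills=none; bids=[-] asks=[#1:2@101]
After op 2 [order #2] market_sell(qty=8): fills=none; bids=[-] asks=[#1:2@101]
After op 3 [order #3] market_buy(qty=2): fills=#3x#1:2@101; bids=[-] asks=[-]
After op 4 [order #4] limit_sell(price=99, qty=3): fills=none; bids=[-] asks=[#4:3@99]
After op 5 [order #5] limit_buy(price=95, qty=4): fills=none; bids=[#5:4@95] asks=[#4:3@99]
After op 6 cancel(order #5): fills=none; bids=[-] asks=[#4:3@99]
After op 7 [order #6] limit_buy(price=99, qty=4): fills=#6x#4:3@99; bids=[#6:1@99] asks=[-]
After op 8 [order #7] limit_sell(price=99, qty=9): fills=#6x#7:1@99; bids=[-] asks=[#7:8@99]
After op 9 [order #8] limit_sell(price=103, qty=8): fills=none; bids=[-] asks=[#7:8@99 #8:8@103]
After op 10 [order #9] limit_sell(price=104, qty=3): fills=none; bids=[-] asks=[#7:8@99 #8:8@103 #9:3@104]

Answer: 1@99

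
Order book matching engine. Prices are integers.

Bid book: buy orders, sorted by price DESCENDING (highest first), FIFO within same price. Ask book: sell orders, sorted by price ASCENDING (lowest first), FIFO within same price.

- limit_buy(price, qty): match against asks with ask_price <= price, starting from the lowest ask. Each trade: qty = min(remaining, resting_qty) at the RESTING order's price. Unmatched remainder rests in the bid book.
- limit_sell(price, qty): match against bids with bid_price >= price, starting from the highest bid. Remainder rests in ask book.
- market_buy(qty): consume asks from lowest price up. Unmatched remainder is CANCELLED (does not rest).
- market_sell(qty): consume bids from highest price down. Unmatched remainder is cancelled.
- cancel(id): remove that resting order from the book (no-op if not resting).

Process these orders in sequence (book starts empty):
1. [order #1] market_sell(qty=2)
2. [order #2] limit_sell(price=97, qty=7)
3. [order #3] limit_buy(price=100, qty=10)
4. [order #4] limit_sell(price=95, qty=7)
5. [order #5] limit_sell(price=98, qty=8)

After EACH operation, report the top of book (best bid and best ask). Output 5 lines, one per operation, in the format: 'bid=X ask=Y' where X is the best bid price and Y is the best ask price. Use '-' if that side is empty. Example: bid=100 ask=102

Answer: bid=- ask=-
bid=- ask=97
bid=100 ask=-
bid=- ask=95
bid=- ask=95

Derivation:
After op 1 [order #1] market_sell(qty=2): fills=none; bids=[-] asks=[-]
After op 2 [order #2] limit_sell(price=97, qty=7): fills=none; bids=[-] asks=[#2:7@97]
After op 3 [order #3] limit_buy(price=100, qty=10): fills=#3x#2:7@97; bids=[#3:3@100] asks=[-]
After op 4 [order #4] limit_sell(price=95, qty=7): fills=#3x#4:3@100; bids=[-] asks=[#4:4@95]
After op 5 [order #5] limit_sell(price=98, qty=8): fills=none; bids=[-] asks=[#4:4@95 #5:8@98]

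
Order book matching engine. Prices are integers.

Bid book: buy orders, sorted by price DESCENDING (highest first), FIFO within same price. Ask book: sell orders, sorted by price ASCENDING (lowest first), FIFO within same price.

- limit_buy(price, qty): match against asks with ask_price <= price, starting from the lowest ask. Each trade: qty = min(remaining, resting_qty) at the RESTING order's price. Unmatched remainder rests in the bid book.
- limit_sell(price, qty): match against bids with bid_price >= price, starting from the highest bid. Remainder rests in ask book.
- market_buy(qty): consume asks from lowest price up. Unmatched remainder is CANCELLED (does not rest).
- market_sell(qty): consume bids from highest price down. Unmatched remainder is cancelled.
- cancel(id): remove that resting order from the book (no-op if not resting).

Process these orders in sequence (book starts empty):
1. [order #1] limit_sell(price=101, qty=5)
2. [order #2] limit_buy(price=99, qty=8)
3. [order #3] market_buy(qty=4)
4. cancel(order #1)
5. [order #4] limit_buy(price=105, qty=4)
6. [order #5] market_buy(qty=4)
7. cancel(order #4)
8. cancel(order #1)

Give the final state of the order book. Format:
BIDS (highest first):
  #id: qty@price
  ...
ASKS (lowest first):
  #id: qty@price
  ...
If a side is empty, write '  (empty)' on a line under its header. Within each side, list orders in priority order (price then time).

Answer: BIDS (highest first):
  #2: 8@99
ASKS (lowest first):
  (empty)

Derivation:
After op 1 [order #1] limit_sell(price=101, qty=5): fills=none; bids=[-] asks=[#1:5@101]
After op 2 [order #2] limit_buy(price=99, qty=8): fills=none; bids=[#2:8@99] asks=[#1:5@101]
After op 3 [order #3] market_buy(qty=4): fills=#3x#1:4@101; bids=[#2:8@99] asks=[#1:1@101]
After op 4 cancel(order #1): fills=none; bids=[#2:8@99] asks=[-]
After op 5 [order #4] limit_buy(price=105, qty=4): fills=none; bids=[#4:4@105 #2:8@99] asks=[-]
After op 6 [order #5] market_buy(qty=4): fills=none; bids=[#4:4@105 #2:8@99] asks=[-]
After op 7 cancel(order #4): fills=none; bids=[#2:8@99] asks=[-]
After op 8 cancel(order #1): fills=none; bids=[#2:8@99] asks=[-]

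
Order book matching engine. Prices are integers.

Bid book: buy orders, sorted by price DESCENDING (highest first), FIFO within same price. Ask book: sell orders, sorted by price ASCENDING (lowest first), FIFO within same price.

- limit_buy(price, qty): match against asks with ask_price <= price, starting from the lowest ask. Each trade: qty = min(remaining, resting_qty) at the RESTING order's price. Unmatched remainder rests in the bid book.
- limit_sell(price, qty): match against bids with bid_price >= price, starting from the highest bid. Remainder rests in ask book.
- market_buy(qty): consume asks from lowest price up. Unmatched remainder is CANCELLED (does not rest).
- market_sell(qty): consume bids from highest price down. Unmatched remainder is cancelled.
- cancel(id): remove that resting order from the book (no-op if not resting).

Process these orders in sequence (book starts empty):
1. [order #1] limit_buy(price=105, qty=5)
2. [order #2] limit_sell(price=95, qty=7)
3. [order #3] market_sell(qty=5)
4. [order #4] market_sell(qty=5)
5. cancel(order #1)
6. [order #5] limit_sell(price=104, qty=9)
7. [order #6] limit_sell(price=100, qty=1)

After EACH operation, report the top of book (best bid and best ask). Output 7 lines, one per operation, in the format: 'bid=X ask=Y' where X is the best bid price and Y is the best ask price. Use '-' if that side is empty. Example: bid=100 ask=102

Answer: bid=105 ask=-
bid=- ask=95
bid=- ask=95
bid=- ask=95
bid=- ask=95
bid=- ask=95
bid=- ask=95

Derivation:
After op 1 [order #1] limit_buy(price=105, qty=5): fills=none; bids=[#1:5@105] asks=[-]
After op 2 [order #2] limit_sell(price=95, qty=7): fills=#1x#2:5@105; bids=[-] asks=[#2:2@95]
After op 3 [order #3] market_sell(qty=5): fills=none; bids=[-] asks=[#2:2@95]
After op 4 [order #4] market_sell(qty=5): fills=none; bids=[-] asks=[#2:2@95]
After op 5 cancel(order #1): fills=none; bids=[-] asks=[#2:2@95]
After op 6 [order #5] limit_sell(price=104, qty=9): fills=none; bids=[-] asks=[#2:2@95 #5:9@104]
After op 7 [order #6] limit_sell(price=100, qty=1): fills=none; bids=[-] asks=[#2:2@95 #6:1@100 #5:9@104]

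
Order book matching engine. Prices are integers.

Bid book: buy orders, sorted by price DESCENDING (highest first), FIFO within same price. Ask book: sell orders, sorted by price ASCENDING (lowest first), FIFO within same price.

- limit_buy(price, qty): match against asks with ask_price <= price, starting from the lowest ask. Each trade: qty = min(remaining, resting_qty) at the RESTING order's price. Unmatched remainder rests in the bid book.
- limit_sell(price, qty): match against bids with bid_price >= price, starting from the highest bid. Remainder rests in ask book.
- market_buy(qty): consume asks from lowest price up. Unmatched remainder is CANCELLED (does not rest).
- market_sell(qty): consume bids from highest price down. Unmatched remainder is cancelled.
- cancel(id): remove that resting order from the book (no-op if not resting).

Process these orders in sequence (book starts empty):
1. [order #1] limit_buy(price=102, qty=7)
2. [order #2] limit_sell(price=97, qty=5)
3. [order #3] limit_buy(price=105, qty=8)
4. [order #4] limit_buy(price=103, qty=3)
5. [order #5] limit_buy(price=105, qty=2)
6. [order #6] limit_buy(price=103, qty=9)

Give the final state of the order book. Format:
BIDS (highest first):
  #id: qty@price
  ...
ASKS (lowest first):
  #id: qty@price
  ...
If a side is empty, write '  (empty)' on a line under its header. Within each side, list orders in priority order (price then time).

Answer: BIDS (highest first):
  #3: 8@105
  #5: 2@105
  #4: 3@103
  #6: 9@103
  #1: 2@102
ASKS (lowest first):
  (empty)

Derivation:
After op 1 [order #1] limit_buy(price=102, qty=7): fills=none; bids=[#1:7@102] asks=[-]
After op 2 [order #2] limit_sell(price=97, qty=5): fills=#1x#2:5@102; bids=[#1:2@102] asks=[-]
After op 3 [order #3] limit_buy(price=105, qty=8): fills=none; bids=[#3:8@105 #1:2@102] asks=[-]
After op 4 [order #4] limit_buy(price=103, qty=3): fills=none; bids=[#3:8@105 #4:3@103 #1:2@102] asks=[-]
After op 5 [order #5] limit_buy(price=105, qty=2): fills=none; bids=[#3:8@105 #5:2@105 #4:3@103 #1:2@102] asks=[-]
After op 6 [order #6] limit_buy(price=103, qty=9): fills=none; bids=[#3:8@105 #5:2@105 #4:3@103 #6:9@103 #1:2@102] asks=[-]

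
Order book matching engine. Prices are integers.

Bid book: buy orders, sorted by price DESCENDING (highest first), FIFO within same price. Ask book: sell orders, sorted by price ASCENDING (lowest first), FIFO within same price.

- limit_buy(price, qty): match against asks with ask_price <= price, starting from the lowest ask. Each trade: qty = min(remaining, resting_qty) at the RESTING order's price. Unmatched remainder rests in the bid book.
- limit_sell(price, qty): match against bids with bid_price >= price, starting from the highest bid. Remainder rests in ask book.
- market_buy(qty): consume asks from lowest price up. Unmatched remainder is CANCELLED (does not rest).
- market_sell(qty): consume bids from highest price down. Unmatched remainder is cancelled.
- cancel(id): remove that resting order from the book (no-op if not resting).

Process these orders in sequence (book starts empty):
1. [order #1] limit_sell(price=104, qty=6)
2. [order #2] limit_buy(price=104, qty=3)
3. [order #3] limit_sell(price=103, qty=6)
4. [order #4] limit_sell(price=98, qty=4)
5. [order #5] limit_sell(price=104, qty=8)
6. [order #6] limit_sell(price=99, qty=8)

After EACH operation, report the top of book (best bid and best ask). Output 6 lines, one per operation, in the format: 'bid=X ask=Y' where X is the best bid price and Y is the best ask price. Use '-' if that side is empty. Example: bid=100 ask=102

After op 1 [order #1] limit_sell(price=104, qty=6): fills=none; bids=[-] asks=[#1:6@104]
After op 2 [order #2] limit_buy(price=104, qty=3): fills=#2x#1:3@104; bids=[-] asks=[#1:3@104]
After op 3 [order #3] limit_sell(price=103, qty=6): fills=none; bids=[-] asks=[#3:6@103 #1:3@104]
After op 4 [order #4] limit_sell(price=98, qty=4): fills=none; bids=[-] asks=[#4:4@98 #3:6@103 #1:3@104]
After op 5 [order #5] limit_sell(price=104, qty=8): fills=none; bids=[-] asks=[#4:4@98 #3:6@103 #1:3@104 #5:8@104]
After op 6 [order #6] limit_sell(price=99, qty=8): fills=none; bids=[-] asks=[#4:4@98 #6:8@99 #3:6@103 #1:3@104 #5:8@104]

Answer: bid=- ask=104
bid=- ask=104
bid=- ask=103
bid=- ask=98
bid=- ask=98
bid=- ask=98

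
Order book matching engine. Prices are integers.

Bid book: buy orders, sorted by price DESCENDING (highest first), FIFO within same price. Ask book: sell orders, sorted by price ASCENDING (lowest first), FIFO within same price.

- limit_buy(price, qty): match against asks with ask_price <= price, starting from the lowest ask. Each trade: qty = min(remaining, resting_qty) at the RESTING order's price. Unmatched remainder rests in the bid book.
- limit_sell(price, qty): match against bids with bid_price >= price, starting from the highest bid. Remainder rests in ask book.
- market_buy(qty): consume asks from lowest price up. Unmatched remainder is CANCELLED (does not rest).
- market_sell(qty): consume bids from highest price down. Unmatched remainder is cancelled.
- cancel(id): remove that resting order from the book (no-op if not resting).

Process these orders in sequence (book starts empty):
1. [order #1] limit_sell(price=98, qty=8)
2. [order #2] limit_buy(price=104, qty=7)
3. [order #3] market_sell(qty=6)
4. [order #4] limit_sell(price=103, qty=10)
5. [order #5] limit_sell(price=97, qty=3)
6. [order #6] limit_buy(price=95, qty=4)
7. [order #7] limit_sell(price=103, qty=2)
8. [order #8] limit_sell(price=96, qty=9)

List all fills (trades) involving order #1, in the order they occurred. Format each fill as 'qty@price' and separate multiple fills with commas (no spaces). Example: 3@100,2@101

Answer: 7@98

Derivation:
After op 1 [order #1] limit_sell(price=98, qty=8): fills=none; bids=[-] asks=[#1:8@98]
After op 2 [order #2] limit_buy(price=104, qty=7): fills=#2x#1:7@98; bids=[-] asks=[#1:1@98]
After op 3 [order #3] market_sell(qty=6): fills=none; bids=[-] asks=[#1:1@98]
After op 4 [order #4] limit_sell(price=103, qty=10): fills=none; bids=[-] asks=[#1:1@98 #4:10@103]
After op 5 [order #5] limit_sell(price=97, qty=3): fills=none; bids=[-] asks=[#5:3@97 #1:1@98 #4:10@103]
After op 6 [order #6] limit_buy(price=95, qty=4): fills=none; bids=[#6:4@95] asks=[#5:3@97 #1:1@98 #4:10@103]
After op 7 [order #7] limit_sell(price=103, qty=2): fills=none; bids=[#6:4@95] asks=[#5:3@97 #1:1@98 #4:10@103 #7:2@103]
After op 8 [order #8] limit_sell(price=96, qty=9): fills=none; bids=[#6:4@95] asks=[#8:9@96 #5:3@97 #1:1@98 #4:10@103 #7:2@103]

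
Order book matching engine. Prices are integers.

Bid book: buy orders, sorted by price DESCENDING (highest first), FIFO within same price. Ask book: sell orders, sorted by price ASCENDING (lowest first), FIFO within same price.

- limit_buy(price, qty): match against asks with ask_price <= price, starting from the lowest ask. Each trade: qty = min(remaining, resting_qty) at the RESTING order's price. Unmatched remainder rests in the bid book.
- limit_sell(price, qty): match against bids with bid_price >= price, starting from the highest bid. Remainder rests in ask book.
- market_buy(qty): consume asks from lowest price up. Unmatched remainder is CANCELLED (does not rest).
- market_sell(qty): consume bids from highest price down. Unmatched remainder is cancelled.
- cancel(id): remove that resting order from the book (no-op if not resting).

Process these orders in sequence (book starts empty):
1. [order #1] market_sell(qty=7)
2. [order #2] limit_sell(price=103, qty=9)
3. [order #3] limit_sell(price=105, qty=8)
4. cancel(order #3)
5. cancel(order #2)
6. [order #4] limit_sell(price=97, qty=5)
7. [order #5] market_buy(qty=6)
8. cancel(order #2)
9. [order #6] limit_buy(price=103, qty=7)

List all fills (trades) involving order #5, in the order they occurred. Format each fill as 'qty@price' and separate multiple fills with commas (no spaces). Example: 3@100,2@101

After op 1 [order #1] market_sell(qty=7): fills=none; bids=[-] asks=[-]
After op 2 [order #2] limit_sell(price=103, qty=9): fills=none; bids=[-] asks=[#2:9@103]
After op 3 [order #3] limit_sell(price=105, qty=8): fills=none; bids=[-] asks=[#2:9@103 #3:8@105]
After op 4 cancel(order #3): fills=none; bids=[-] asks=[#2:9@103]
After op 5 cancel(order #2): fills=none; bids=[-] asks=[-]
After op 6 [order #4] limit_sell(price=97, qty=5): fills=none; bids=[-] asks=[#4:5@97]
After op 7 [order #5] market_buy(qty=6): fills=#5x#4:5@97; bids=[-] asks=[-]
After op 8 cancel(order #2): fills=none; bids=[-] asks=[-]
After op 9 [order #6] limit_buy(price=103, qty=7): fills=none; bids=[#6:7@103] asks=[-]

Answer: 5@97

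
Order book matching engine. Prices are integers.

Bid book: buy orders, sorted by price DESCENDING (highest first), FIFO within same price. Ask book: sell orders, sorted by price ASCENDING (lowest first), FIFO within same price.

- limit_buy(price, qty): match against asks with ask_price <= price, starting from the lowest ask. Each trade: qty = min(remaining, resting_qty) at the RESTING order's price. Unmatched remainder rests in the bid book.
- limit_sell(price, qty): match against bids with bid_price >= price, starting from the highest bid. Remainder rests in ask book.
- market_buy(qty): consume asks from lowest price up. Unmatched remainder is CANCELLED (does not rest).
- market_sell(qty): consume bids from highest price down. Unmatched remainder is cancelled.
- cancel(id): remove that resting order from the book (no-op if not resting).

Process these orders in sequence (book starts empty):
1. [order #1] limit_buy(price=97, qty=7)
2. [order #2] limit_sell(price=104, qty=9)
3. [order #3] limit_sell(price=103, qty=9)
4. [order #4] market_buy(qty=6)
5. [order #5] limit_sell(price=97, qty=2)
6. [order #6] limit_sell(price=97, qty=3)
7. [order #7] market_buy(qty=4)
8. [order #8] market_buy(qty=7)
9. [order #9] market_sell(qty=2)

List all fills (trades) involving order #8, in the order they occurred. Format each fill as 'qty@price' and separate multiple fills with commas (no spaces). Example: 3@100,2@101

After op 1 [order #1] limit_buy(price=97, qty=7): fills=none; bids=[#1:7@97] asks=[-]
After op 2 [order #2] limit_sell(price=104, qty=9): fills=none; bids=[#1:7@97] asks=[#2:9@104]
After op 3 [order #3] limit_sell(price=103, qty=9): fills=none; bids=[#1:7@97] asks=[#3:9@103 #2:9@104]
After op 4 [order #4] market_buy(qty=6): fills=#4x#3:6@103; bids=[#1:7@97] asks=[#3:3@103 #2:9@104]
After op 5 [order #5] limit_sell(price=97, qty=2): fills=#1x#5:2@97; bids=[#1:5@97] asks=[#3:3@103 #2:9@104]
After op 6 [order #6] limit_sell(price=97, qty=3): fills=#1x#6:3@97; bids=[#1:2@97] asks=[#3:3@103 #2:9@104]
After op 7 [order #7] market_buy(qty=4): fills=#7x#3:3@103 #7x#2:1@104; bids=[#1:2@97] asks=[#2:8@104]
After op 8 [order #8] market_buy(qty=7): fills=#8x#2:7@104; bids=[#1:2@97] asks=[#2:1@104]
After op 9 [order #9] market_sell(qty=2): fills=#1x#9:2@97; bids=[-] asks=[#2:1@104]

Answer: 7@104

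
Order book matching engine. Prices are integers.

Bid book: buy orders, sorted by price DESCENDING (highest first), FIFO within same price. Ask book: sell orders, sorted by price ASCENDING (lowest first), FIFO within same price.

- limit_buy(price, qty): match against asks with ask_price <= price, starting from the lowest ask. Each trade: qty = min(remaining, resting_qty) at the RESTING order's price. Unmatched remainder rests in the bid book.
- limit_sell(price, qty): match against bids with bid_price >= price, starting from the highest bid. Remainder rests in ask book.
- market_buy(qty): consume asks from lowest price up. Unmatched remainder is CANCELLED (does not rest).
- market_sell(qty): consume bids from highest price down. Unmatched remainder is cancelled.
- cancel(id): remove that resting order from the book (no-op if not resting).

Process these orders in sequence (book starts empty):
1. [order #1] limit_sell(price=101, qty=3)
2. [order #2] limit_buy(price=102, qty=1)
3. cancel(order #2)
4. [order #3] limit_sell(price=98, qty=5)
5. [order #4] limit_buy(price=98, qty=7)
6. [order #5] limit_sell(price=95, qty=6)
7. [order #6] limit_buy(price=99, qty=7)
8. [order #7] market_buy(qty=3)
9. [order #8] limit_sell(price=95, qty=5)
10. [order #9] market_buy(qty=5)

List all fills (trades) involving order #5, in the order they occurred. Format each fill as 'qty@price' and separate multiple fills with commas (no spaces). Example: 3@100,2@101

Answer: 2@98,4@95

Derivation:
After op 1 [order #1] limit_sell(price=101, qty=3): fills=none; bids=[-] asks=[#1:3@101]
After op 2 [order #2] limit_buy(price=102, qty=1): fills=#2x#1:1@101; bids=[-] asks=[#1:2@101]
After op 3 cancel(order #2): fills=none; bids=[-] asks=[#1:2@101]
After op 4 [order #3] limit_sell(price=98, qty=5): fills=none; bids=[-] asks=[#3:5@98 #1:2@101]
After op 5 [order #4] limit_buy(price=98, qty=7): fills=#4x#3:5@98; bids=[#4:2@98] asks=[#1:2@101]
After op 6 [order #5] limit_sell(price=95, qty=6): fills=#4x#5:2@98; bids=[-] asks=[#5:4@95 #1:2@101]
After op 7 [order #6] limit_buy(price=99, qty=7): fills=#6x#5:4@95; bids=[#6:3@99] asks=[#1:2@101]
After op 8 [order #7] market_buy(qty=3): fills=#7x#1:2@101; bids=[#6:3@99] asks=[-]
After op 9 [order #8] limit_sell(price=95, qty=5): fills=#6x#8:3@99; bids=[-] asks=[#8:2@95]
After op 10 [order #9] market_buy(qty=5): fills=#9x#8:2@95; bids=[-] asks=[-]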